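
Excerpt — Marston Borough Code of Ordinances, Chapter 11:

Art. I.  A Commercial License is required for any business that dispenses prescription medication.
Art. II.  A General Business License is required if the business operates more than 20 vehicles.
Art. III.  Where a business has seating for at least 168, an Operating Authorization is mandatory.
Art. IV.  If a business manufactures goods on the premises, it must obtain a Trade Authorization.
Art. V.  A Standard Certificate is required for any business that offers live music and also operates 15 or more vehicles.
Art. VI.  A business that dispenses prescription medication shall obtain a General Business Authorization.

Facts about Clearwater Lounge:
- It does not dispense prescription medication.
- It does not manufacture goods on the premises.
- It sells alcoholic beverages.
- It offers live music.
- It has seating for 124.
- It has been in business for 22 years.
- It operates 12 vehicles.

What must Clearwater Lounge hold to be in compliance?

Art. I. does not dispense prescription medication → Commercial License not required.
Art. II. vehicles 12 ≤ 20 → General Business License not required.
Art. III. seating 124 < 168 → Operating Authorization not required.
Art. IV. does not manufacture goods on the premises → Trade Authorization not required.
Art. V. offers live music; vehicles 12 < 15 → Standard Certificate not required.
Art. VI. does not dispense prescription medication → General Business Authorization not required.

None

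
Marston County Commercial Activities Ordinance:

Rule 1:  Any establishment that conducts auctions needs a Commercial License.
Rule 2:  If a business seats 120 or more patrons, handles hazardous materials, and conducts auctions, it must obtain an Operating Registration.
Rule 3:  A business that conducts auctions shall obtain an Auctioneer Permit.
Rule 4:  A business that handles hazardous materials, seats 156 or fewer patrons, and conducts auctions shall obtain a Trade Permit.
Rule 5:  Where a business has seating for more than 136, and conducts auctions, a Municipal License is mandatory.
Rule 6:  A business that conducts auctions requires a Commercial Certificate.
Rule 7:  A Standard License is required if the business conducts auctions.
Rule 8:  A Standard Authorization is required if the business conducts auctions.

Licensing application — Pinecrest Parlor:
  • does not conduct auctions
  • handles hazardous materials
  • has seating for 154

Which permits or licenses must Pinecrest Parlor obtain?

None

Rule 1: does not conduct auctions → Commercial License not required.
Rule 2: seating 154 ≥ 120; handles hazardous materials; does not conduct auctions → Operating Registration not required.
Rule 3: does not conduct auctions → Auctioneer Permit not required.
Rule 4: handles hazardous materials; seating 154 ≤ 156; does not conduct auctions → Trade Permit not required.
Rule 5: seating 154 > 136; does not conduct auctions → Municipal License not required.
Rule 6: does not conduct auctions → Commercial Certificate not required.
Rule 7: does not conduct auctions → Standard License not required.
Rule 8: does not conduct auctions → Standard Authorization not required.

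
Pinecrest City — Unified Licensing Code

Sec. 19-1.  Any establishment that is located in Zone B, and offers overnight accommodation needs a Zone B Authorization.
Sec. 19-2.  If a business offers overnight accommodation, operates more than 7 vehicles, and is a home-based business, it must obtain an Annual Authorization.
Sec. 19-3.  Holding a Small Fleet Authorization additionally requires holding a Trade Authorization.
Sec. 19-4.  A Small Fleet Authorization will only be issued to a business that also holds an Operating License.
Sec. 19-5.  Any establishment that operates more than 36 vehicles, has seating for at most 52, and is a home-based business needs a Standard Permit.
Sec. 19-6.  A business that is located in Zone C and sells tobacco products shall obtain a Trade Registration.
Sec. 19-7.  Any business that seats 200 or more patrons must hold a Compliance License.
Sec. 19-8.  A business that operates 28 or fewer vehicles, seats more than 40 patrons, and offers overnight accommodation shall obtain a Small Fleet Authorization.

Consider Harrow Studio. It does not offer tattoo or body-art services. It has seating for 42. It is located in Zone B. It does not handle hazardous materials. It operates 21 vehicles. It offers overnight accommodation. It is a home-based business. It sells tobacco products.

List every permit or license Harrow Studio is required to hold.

Annual Authorization, Operating License, Small Fleet Authorization, Trade Authorization, Zone B Authorization

Sec. 19-1. is located in Zone B; offers overnight accommodation → Zone B Authorization required.
Sec. 19-2. offers overnight accommodation; vehicles 21 > 7; is a home-based business → Annual Authorization required.
Sec. 19-3. Small Fleet Authorization is required → Trade Authorization also required.
Sec. 19-4. Small Fleet Authorization is required → Operating License also required.
Sec. 19-5. vehicles 21 ≤ 36; seating 42 ≤ 52; is a home-based business → Standard Permit not required.
Sec. 19-6. is located in Zone B (not: is located in Zone C); sells tobacco products → Trade Registration not required.
Sec. 19-7. seating 42 < 200 → Compliance License not required.
Sec. 19-8. vehicles 21 ≤ 28; seating 42 > 40; offers overnight accommodation → Small Fleet Authorization required.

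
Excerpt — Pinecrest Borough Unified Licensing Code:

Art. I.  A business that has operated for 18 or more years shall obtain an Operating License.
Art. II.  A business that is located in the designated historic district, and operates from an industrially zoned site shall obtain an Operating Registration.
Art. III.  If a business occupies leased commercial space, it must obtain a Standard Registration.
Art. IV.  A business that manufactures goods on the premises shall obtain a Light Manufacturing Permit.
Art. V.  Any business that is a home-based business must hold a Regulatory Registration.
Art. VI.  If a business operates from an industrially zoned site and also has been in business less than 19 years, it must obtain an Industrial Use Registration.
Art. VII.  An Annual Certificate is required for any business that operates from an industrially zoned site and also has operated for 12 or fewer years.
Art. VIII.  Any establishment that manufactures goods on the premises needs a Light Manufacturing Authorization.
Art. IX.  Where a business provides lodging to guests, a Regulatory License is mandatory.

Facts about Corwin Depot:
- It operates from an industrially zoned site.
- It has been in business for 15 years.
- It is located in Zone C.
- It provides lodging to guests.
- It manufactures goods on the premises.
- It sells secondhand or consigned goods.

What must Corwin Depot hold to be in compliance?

Industrial Use Registration, Light Manufacturing Authorization, Light Manufacturing Permit, Regulatory License

Art. I. years in business 15 < 18 → Operating License not required.
Art. II. is located in Zone C (not: is located in the designated historic district); operates from an industrially zoned site → Operating Registration not required.
Art. III. operates from an industrially zoned site (not: occupies leased commercial space) → Standard Registration not required.
Art. IV. manufactures goods on the premises → Light Manufacturing Permit required.
Art. V. operates from an industrially zoned site (not: is a home-based business) → Regulatory Registration not required.
Art. VI. operates from an industrially zoned site; years in business 15 < 19 → Industrial Use Registration required.
Art. VII. operates from an industrially zoned site; years in business 15 > 12 → Annual Certificate not required.
Art. VIII. manufactures goods on the premises → Light Manufacturing Authorization required.
Art. IX. provides lodging to guests → Regulatory License required.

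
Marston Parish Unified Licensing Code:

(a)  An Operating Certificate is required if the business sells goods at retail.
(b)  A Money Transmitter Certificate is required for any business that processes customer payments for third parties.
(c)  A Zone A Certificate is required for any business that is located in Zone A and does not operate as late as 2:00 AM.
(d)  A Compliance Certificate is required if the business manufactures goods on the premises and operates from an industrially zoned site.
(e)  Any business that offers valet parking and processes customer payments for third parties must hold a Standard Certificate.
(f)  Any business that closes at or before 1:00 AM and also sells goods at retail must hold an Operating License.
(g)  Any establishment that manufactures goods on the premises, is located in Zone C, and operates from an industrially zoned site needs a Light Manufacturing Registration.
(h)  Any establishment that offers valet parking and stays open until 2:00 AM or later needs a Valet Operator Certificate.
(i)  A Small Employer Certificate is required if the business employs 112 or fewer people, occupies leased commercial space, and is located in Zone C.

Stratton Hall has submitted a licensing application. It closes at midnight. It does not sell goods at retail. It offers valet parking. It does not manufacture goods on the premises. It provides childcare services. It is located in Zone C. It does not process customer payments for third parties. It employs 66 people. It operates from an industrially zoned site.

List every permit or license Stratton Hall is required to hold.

(a) does not sell goods at retail → Operating Certificate not required.
(b) does not process customer payments for third parties → Money Transmitter Certificate not required.
(c) is located in Zone C (not: is located in Zone A); closes midnight, at/before 2:00 AM → Zone A Certificate not required.
(d) does not manufacture goods on the premises; operates from an industrially zoned site → Compliance Certificate not required.
(e) offers valet parking; does not process customer payments for third parties → Standard Certificate not required.
(f) closes midnight, at/before 1:00 AM; does not sell goods at retail → Operating License not required.
(g) does not manufacture goods on the premises; is located in Zone C; operates from an industrially zoned site → Light Manufacturing Registration not required.
(h) offers valet parking; closes midnight, at/before 2:00 AM → Valet Operator Certificate not required.
(i) employees 66 ≤ 112; operates from an industrially zoned site (not: occupies leased commercial space); is located in Zone C → Small Employer Certificate not required.

None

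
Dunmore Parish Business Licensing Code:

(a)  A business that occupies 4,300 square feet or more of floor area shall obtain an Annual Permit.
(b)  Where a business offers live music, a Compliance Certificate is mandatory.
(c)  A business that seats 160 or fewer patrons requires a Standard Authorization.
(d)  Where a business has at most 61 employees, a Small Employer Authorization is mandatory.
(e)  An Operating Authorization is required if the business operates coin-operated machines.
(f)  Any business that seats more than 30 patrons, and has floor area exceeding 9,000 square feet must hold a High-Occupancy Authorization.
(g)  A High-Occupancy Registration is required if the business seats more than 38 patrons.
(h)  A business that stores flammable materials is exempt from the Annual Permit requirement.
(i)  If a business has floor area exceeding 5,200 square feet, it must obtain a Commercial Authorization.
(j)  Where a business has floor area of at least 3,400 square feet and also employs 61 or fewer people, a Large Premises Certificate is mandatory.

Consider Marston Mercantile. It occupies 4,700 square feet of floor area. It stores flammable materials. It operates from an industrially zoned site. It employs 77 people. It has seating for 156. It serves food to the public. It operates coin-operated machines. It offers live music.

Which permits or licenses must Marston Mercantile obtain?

Compliance Certificate, High-Occupancy Registration, Operating Authorization, Standard Authorization

(a) floor area 4,700 square feet ≥ 4,300 square feet → Annual Permit required.
(b) offers live music → Compliance Certificate required.
(c) seating 156 ≤ 160 → Standard Authorization required.
(d) employees 77 > 61 → Small Employer Authorization not required.
(e) operates coin-operated machines → Operating Authorization required.
(f) seating 156 > 30; floor area 4,700 square feet ≤ 9,000 square feet → High-Occupancy Authorization not required.
(g) seating 156 > 38 → High-Occupancy Registration required.
(h) stores flammable materials → exempt from Annual Permit.
(i) floor area 4,700 square feet ≤ 5,200 square feet → Commercial Authorization not required.
(j) floor area 4,700 square feet ≥ 3,400 square feet; employees 77 > 61 → Large Premises Certificate not required.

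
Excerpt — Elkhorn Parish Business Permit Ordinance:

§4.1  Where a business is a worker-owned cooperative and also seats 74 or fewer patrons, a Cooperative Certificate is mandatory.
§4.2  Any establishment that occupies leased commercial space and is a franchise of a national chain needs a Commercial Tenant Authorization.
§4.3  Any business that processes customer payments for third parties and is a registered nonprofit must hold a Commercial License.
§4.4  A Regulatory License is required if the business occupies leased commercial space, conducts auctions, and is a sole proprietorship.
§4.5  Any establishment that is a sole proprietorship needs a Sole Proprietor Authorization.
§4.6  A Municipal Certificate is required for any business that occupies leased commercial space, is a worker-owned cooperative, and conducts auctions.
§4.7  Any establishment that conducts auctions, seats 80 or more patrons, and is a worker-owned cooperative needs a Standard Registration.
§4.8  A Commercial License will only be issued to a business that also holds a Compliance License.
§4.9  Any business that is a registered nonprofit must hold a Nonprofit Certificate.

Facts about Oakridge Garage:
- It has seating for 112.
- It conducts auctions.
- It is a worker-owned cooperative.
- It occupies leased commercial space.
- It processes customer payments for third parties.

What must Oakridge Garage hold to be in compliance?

Municipal Certificate, Standard Registration

§4.1 is a worker-owned cooperative; seating 112 > 74 → Cooperative Certificate not required.
§4.2 occupies leased commercial space; is a worker-owned cooperative (not: is a franchise of a national chain) → Commercial Tenant Authorization not required.
§4.3 processes customer payments for third parties; is a worker-owned cooperative (not: is a registered nonprofit) → Commercial License not required.
§4.4 occupies leased commercial space; conducts auctions; is a worker-owned cooperative (not: is a sole proprietorship) → Regulatory License not required.
§4.5 is a worker-owned cooperative (not: is a sole proprietorship) → Sole Proprietor Authorization not required.
§4.6 occupies leased commercial space; is a worker-owned cooperative; conducts auctions → Municipal Certificate required.
§4.7 conducts auctions; seating 112 ≥ 80; is a worker-owned cooperative → Standard Registration required.
§4.8 Commercial License is not required → no effect.
§4.9 is a worker-owned cooperative (not: is a registered nonprofit) → Nonprofit Certificate not required.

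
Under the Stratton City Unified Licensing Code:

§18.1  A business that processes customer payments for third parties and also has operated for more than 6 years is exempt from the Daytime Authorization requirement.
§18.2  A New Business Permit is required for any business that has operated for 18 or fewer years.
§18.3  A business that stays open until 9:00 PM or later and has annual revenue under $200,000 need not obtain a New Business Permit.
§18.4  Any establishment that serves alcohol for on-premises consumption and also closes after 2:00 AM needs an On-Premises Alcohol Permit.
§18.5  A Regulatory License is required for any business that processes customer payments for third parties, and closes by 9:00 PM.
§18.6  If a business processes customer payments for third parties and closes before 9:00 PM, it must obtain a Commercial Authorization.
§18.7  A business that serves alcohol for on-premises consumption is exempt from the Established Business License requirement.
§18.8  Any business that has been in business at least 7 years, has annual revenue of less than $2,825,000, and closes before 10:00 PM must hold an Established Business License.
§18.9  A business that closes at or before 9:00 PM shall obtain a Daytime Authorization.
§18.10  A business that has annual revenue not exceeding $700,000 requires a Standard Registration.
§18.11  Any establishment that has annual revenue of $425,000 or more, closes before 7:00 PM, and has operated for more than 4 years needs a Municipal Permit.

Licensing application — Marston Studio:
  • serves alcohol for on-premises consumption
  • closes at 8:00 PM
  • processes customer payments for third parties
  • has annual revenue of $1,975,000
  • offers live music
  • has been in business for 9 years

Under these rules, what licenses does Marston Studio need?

Commercial Authorization, New Business Permit, Regulatory License

§18.1 processes customer payments for third parties; years in business 9 > 6 → exempt from Daytime Authorization.
§18.2 years in business 9 ≤ 18 → New Business Permit required.
§18.3 closes 8:00 PM, at/before 9:00 PM; revenue $1,975,000 ≥ $200,000 → New Business Permit exemption does not apply.
§18.4 serves alcohol for on-premises consumption; closes 8:00 PM, at/before 2:00 AM → On-Premises Alcohol Permit not required.
§18.5 processes customer payments for third parties; closes 8:00 PM, at/before 9:00 PM → Regulatory License required.
§18.6 processes customer payments for third parties; closes 8:00 PM, at/before 9:00 PM → Commercial Authorization required.
§18.7 serves alcohol for on-premises consumption → exempt from Established Business License.
§18.8 years in business 9 ≥ 7; revenue $1,975,000 < $2,825,000; closes 8:00 PM, at/before 10:00 PM → Established Business License required.
§18.9 closes 8:00 PM, at/before 9:00 PM → Daytime Authorization required.
§18.10 revenue $1,975,000 > $700,000 → Standard Registration not required.
§18.11 revenue $1,975,000 ≥ $425,000; closes 8:00 PM, after 7:00 PM; years in business 9 > 4 → Municipal Permit not required.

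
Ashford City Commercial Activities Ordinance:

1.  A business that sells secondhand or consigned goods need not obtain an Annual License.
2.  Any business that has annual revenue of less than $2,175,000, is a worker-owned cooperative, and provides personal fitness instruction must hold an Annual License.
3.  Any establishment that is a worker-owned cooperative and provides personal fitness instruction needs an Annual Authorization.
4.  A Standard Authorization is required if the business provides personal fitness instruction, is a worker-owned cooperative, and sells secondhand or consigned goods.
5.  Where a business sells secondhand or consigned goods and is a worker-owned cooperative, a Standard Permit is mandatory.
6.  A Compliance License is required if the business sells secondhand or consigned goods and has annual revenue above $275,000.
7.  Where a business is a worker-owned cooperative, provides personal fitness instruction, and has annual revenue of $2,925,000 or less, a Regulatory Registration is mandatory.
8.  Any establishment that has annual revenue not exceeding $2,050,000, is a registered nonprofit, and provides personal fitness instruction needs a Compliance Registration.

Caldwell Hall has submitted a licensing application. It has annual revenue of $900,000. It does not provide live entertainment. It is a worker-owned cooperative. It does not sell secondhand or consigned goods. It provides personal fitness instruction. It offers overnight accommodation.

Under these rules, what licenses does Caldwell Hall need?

Annual Authorization, Annual License, Regulatory Registration

1. does not sell secondhand or consigned goods → Annual License exemption does not apply.
2. revenue $900,000 < $2,175,000; is a worker-owned cooperative; provides personal fitness instruction → Annual License required.
3. is a worker-owned cooperative; provides personal fitness instruction → Annual Authorization required.
4. provides personal fitness instruction; is a worker-owned cooperative; does not sell secondhand or consigned goods → Standard Authorization not required.
5. does not sell secondhand or consigned goods; is a worker-owned cooperative → Standard Permit not required.
6. does not sell secondhand or consigned goods; revenue $900,000 > $275,000 → Compliance License not required.
7. is a worker-owned cooperative; provides personal fitness instruction; revenue $900,000 ≤ $2,925,000 → Regulatory Registration required.
8. revenue $900,000 ≤ $2,050,000; is a worker-owned cooperative (not: is a registered nonprofit); provides personal fitness instruction → Compliance Registration not required.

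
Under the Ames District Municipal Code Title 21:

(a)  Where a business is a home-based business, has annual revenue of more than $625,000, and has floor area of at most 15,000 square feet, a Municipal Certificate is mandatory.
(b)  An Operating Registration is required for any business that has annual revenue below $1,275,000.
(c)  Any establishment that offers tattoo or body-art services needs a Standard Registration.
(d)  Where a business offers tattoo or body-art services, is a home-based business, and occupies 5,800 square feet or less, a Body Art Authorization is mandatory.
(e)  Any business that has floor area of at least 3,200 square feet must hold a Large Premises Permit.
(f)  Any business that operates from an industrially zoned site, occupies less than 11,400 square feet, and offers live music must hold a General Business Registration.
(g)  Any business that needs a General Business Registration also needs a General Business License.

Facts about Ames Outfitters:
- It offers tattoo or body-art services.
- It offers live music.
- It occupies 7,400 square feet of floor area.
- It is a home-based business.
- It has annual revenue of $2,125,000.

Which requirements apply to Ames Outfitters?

Large Premises Permit, Municipal Certificate, Standard Registration

(a) is a home-based business; revenue $2,125,000 > $625,000; floor area 7,400 square feet ≤ 15,000 square feet → Municipal Certificate required.
(b) revenue $2,125,000 ≥ $1,275,000 → Operating Registration not required.
(c) offers tattoo or body-art services → Standard Registration required.
(d) offers tattoo or body-art services; is a home-based business; floor area 7,400 square feet > 5,800 square feet → Body Art Authorization not required.
(e) floor area 7,400 square feet ≥ 3,200 square feet → Large Premises Permit required.
(f) is a home-based business (not: operates from an industrially zoned site); floor area 7,400 square feet < 11,400 square feet; offers live music → General Business Registration not required.
(g) General Business Registration is not required → no effect.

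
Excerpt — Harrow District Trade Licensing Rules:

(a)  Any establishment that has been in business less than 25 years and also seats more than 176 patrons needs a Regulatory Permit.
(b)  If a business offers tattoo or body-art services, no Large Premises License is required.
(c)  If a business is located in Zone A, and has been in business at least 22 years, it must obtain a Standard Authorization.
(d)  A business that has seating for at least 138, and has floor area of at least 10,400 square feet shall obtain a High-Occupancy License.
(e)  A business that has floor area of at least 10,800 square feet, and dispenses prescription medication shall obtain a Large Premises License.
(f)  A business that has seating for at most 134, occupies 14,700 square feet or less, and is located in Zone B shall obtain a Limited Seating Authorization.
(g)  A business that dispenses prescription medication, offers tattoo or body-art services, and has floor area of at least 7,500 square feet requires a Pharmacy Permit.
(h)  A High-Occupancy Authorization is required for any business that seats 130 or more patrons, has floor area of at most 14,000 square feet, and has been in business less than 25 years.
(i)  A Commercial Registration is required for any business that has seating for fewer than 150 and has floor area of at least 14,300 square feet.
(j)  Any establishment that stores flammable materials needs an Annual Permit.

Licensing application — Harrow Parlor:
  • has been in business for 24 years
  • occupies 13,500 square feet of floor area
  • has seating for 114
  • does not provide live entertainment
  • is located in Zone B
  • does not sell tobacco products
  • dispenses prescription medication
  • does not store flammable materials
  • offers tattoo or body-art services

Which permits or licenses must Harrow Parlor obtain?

(a) years in business 24 < 25; seating 114 ≤ 176 → Regulatory Permit not required.
(b) offers tattoo or body-art services → exempt from Large Premises License.
(c) is located in Zone B (not: is located in Zone A); years in business 24 ≥ 22 → Standard Authorization not required.
(d) seating 114 < 138; floor area 13,500 square feet ≥ 10,400 square feet → High-Occupancy License not required.
(e) floor area 13,500 square feet ≥ 10,800 square feet; dispenses prescription medication → Large Premises License required.
(f) seating 114 ≤ 134; floor area 13,500 square feet ≤ 14,700 square feet; is located in Zone B → Limited Seating Authorization required.
(g) dispenses prescription medication; offers tattoo or body-art services; floor area 13,500 square feet ≥ 7,500 square feet → Pharmacy Permit required.
(h) seating 114 < 130; floor area 13,500 square feet ≤ 14,000 square feet; years in business 24 < 25 → High-Occupancy Authorization not required.
(i) seating 114 < 150; floor area 13,500 square feet < 14,300 square feet → Commercial Registration not required.
(j) does not store flammable materials → Annual Permit not required.

Limited Seating Authorization, Pharmacy Permit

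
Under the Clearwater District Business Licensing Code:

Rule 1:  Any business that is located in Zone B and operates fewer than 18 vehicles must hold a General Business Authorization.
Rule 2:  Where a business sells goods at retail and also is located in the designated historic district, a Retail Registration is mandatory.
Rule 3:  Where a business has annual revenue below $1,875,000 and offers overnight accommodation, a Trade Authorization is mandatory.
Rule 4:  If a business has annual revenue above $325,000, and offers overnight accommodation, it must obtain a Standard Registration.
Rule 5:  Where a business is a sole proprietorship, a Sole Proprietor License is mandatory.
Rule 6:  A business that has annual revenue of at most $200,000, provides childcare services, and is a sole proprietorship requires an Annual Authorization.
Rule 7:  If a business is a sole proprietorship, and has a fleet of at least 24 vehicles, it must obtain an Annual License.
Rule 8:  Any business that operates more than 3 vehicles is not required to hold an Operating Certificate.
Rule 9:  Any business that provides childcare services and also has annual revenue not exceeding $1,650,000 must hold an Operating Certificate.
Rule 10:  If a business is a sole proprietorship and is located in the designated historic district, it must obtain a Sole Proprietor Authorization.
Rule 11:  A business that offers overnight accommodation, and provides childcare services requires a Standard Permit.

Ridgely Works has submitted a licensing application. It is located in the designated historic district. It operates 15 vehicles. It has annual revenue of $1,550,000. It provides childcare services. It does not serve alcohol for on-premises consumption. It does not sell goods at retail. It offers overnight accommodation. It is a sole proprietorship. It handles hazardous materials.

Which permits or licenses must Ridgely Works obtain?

Sole Proprietor Authorization, Sole Proprietor License, Standard Permit, Standard Registration, Trade Authorization

Rule 1: is located in the designated historic district (not: is located in Zone B); vehicles 15 < 18 → General Business Authorization not required.
Rule 2: does not sell goods at retail; is located in the designated historic district → Retail Registration not required.
Rule 3: revenue $1,550,000 < $1,875,000; offers overnight accommodation → Trade Authorization required.
Rule 4: revenue $1,550,000 > $325,000; offers overnight accommodation → Standard Registration required.
Rule 5: is a sole proprietorship → Sole Proprietor License required.
Rule 6: revenue $1,550,000 > $200,000; provides childcare services; is a sole proprietorship → Annual Authorization not required.
Rule 7: is a sole proprietorship; vehicles 15 < 24 → Annual License not required.
Rule 8: vehicles 15 > 3 → exempt from Operating Certificate.
Rule 9: provides childcare services; revenue $1,550,000 ≤ $1,650,000 → Operating Certificate required.
Rule 10: is a sole proprietorship; is located in the designated historic district → Sole Proprietor Authorization required.
Rule 11: offers overnight accommodation; provides childcare services → Standard Permit required.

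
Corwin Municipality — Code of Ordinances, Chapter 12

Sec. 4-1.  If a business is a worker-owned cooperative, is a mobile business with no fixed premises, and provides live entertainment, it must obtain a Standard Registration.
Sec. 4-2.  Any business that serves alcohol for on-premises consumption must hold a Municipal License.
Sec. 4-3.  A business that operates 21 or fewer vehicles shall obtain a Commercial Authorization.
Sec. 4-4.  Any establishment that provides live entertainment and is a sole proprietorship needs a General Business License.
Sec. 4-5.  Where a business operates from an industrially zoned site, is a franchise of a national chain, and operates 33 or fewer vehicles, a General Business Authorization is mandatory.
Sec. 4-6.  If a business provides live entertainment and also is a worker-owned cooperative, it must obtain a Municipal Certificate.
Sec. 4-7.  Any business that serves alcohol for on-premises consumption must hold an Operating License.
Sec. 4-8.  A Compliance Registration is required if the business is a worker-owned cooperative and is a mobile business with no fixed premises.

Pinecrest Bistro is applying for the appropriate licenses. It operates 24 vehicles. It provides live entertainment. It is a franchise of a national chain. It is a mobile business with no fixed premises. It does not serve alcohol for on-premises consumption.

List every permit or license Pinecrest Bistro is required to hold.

None

Sec. 4-1. is a franchise of a national chain (not: is a worker-owned cooperative); is a mobile business with no fixed premises; provides live entertainment → Standard Registration not required.
Sec. 4-2. does not serve alcohol for on-premises consumption → Municipal License not required.
Sec. 4-3. vehicles 24 > 21 → Commercial Authorization not required.
Sec. 4-4. provides live entertainment; is a franchise of a national chain (not: is a sole proprietorship) → General Business License not required.
Sec. 4-5. is a mobile business with no fixed premises (not: operates from an industrially zoned site); is a franchise of a national chain; vehicles 24 ≤ 33 → General Business Authorization not required.
Sec. 4-6. provides live entertainment; is a franchise of a national chain (not: is a worker-owned cooperative) → Municipal Certificate not required.
Sec. 4-7. does not serve alcohol for on-premises consumption → Operating License not required.
Sec. 4-8. is a franchise of a national chain (not: is a worker-owned cooperative); is a mobile business with no fixed premises → Compliance Registration not required.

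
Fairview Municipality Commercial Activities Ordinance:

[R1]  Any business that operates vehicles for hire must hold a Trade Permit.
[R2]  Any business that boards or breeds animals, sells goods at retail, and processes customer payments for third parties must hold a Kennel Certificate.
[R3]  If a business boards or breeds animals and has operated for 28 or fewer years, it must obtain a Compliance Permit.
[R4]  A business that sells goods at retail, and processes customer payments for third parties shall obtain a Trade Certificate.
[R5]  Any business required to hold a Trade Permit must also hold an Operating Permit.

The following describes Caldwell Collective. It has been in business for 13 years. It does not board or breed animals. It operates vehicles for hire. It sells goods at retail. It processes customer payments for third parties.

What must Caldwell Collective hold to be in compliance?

[R1] operates vehicles for hire → Trade Permit required.
[R2] does not board or breed animals; sells goods at retail; processes customer payments for third parties → Kennel Certificate not required.
[R3] does not board or breed animals; years in business 13 ≤ 28 → Compliance Permit not required.
[R4] sells goods at retail; processes customer payments for third parties → Trade Certificate required.
[R5] Trade Permit is required → Operating Permit also required.

Operating Permit, Trade Certificate, Trade Permit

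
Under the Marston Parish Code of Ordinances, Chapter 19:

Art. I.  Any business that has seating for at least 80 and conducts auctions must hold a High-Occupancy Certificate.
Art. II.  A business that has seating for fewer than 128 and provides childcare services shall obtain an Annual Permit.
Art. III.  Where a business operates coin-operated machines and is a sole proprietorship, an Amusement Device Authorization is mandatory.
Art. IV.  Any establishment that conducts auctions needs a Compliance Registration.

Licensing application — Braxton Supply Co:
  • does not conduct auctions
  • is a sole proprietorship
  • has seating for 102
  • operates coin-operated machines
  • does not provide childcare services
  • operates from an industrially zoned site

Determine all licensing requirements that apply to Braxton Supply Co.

Amusement Device Authorization

Art. I. seating 102 ≥ 80; does not conduct auctions → High-Occupancy Certificate not required.
Art. II. seating 102 < 128; does not provide childcare services → Annual Permit not required.
Art. III. operates coin-operated machines; is a sole proprietorship → Amusement Device Authorization required.
Art. IV. does not conduct auctions → Compliance Registration not required.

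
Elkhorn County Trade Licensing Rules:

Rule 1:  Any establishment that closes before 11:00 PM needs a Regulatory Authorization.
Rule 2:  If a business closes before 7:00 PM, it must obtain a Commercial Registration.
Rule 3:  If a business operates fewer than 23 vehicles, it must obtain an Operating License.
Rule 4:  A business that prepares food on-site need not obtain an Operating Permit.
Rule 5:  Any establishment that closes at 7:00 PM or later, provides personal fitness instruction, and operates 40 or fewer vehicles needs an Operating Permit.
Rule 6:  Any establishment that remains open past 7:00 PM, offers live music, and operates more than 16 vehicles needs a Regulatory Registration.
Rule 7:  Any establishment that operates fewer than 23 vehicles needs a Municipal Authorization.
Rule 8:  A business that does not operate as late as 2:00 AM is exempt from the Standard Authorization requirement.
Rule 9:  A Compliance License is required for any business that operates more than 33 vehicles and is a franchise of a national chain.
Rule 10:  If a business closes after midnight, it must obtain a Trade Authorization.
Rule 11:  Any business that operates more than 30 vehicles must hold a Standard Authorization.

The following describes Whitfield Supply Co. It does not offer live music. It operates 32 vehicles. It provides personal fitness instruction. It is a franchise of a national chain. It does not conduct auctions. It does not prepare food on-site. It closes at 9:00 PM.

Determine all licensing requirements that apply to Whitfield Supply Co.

Operating Permit, Regulatory Authorization

Rule 1: closes 9:00 PM, at/before 11:00 PM → Regulatory Authorization required.
Rule 2: closes 9:00 PM, after 7:00 PM → Commercial Registration not required.
Rule 3: vehicles 32 ≥ 23 → Operating License not required.
Rule 4: does not prepare food on-site → Operating Permit exemption does not apply.
Rule 5: closes 9:00 PM, after 7:00 PM; provides personal fitness instruction; vehicles 32 ≤ 40 → Operating Permit required.
Rule 6: closes 9:00 PM, after 7:00 PM; does not offer live music; vehicles 32 > 16 → Regulatory Registration not required.
Rule 7: vehicles 32 ≥ 23 → Municipal Authorization not required.
Rule 8: closes 9:00 PM, at/before 2:00 AM → exempt from Standard Authorization.
Rule 9: vehicles 32 ≤ 33; is a franchise of a national chain → Compliance License not required.
Rule 10: closes 9:00 PM, at/before midnight → Trade Authorization not required.
Rule 11: vehicles 32 > 30 → Standard Authorization required.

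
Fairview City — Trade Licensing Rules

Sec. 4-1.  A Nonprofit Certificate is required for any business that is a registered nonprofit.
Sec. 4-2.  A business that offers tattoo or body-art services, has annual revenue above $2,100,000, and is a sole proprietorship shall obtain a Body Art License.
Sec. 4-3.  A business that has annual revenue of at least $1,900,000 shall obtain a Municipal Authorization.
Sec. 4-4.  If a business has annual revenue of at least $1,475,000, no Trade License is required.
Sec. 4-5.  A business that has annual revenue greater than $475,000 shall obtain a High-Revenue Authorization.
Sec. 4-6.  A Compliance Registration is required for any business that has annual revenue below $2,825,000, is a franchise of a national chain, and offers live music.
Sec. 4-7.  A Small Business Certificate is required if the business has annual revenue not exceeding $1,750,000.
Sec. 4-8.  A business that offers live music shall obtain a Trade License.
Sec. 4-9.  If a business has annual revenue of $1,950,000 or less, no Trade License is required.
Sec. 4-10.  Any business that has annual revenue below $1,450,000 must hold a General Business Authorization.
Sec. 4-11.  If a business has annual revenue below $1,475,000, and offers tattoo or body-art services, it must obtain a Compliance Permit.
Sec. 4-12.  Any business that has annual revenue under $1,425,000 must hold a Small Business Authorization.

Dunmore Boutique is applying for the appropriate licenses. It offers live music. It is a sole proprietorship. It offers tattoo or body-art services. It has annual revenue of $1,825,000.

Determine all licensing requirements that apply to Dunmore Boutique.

Sec. 4-1. is a sole proprietorship (not: is a registered nonprofit) → Nonprofit Certificate not required.
Sec. 4-2. offers tattoo or body-art services; revenue $1,825,000 ≤ $2,100,000; is a sole proprietorship → Body Art License not required.
Sec. 4-3. revenue $1,825,000 < $1,900,000 → Municipal Authorization not required.
Sec. 4-4. revenue $1,825,000 ≥ $1,475,000 → exempt from Trade License.
Sec. 4-5. revenue $1,825,000 > $475,000 → High-Revenue Authorization required.
Sec. 4-6. revenue $1,825,000 < $2,825,000; is a sole proprietorship (not: is a franchise of a national chain); offers live music → Compliance Registration not required.
Sec. 4-7. revenue $1,825,000 > $1,750,000 → Small Business Certificate not required.
Sec. 4-8. offers live music → Trade License required.
Sec. 4-9. revenue $1,825,000 ≤ $1,950,000 → exempt from Trade License.
Sec. 4-10. revenue $1,825,000 ≥ $1,450,000 → General Business Authorization not required.
Sec. 4-11. revenue $1,825,000 ≥ $1,475,000; offers tattoo or body-art services → Compliance Permit not required.
Sec. 4-12. revenue $1,825,000 ≥ $1,425,000 → Small Business Authorization not required.

High-Revenue Authorization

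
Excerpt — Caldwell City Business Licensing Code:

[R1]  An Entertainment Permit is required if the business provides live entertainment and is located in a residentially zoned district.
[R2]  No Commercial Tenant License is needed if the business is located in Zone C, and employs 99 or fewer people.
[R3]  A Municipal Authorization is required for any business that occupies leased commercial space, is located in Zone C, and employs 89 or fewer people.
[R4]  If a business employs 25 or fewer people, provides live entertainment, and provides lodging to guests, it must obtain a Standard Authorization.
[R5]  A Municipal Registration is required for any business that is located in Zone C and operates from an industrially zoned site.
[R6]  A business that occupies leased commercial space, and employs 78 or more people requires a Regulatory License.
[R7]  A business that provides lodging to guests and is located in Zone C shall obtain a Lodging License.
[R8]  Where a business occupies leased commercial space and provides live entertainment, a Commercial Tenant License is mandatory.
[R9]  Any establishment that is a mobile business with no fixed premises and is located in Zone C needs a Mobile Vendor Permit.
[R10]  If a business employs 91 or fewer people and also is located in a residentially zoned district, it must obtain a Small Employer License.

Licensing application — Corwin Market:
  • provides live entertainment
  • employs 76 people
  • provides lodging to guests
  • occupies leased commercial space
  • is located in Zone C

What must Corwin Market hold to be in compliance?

Lodging License, Municipal Authorization

[R1] provides live entertainment; is located in Zone C (not: is located in a residentially zoned district) → Entertainment Permit not required.
[R2] is located in Zone C; employees 76 ≤ 99 → exempt from Commercial Tenant License.
[R3] occupies leased commercial space; is located in Zone C; employees 76 ≤ 89 → Municipal Authorization required.
[R4] employees 76 > 25; provides live entertainment; provides lodging to guests → Standard Authorization not required.
[R5] is located in Zone C; occupies leased commercial space (not: operates from an industrially zoned site) → Municipal Registration not required.
[R6] occupies leased commercial space; employees 76 < 78 → Regulatory License not required.
[R7] provides lodging to guests; is located in Zone C → Lodging License required.
[R8] occupies leased commercial space; provides live entertainment → Commercial Tenant License required.
[R9] occupies leased commercial space (not: is a mobile business with no fixed premises); is located in Zone C → Mobile Vendor Permit not required.
[R10] employees 76 ≤ 91; is located in Zone C (not: is located in a residentially zoned district) → Small Employer License not required.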